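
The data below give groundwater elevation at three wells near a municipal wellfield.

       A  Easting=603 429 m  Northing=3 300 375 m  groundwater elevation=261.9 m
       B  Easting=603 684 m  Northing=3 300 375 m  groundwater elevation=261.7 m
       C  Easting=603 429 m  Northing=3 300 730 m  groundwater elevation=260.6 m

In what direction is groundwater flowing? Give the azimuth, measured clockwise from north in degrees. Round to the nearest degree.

012°

∂h/∂x = (261.7 − 261.9) / (603684 − 603429) = -0.0007843
∂h/∂y = (260.6 − 261.9) / (3300730 − 3300375) = -0.003662
Flow direction (−∇h) has components (+0.0007843 E, +0.003662 N).
Azimuth = atan2(E, N) = atan2(+0.0007843, +0.003662) = 12.1° ≈ 012°.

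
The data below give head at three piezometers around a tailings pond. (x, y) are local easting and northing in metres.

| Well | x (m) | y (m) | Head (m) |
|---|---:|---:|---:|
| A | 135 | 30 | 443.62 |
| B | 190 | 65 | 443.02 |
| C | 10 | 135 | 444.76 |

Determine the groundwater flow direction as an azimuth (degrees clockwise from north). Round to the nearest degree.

Taking A as reference: B−A = (55, 35, -0.60); C−A = (-125, 105, +1.14).
Determinant of the coordinate differences = 55·105 − (-125)·35 = 10150.
∂h/∂x = [(-0.60)·105 − (+1.14)·35] / 10150 = -0.01014
∂h/∂y = [55·(+1.14) − (-125)·(-0.60)] / 10150 = -0.001212
Flow direction (−∇h) has components (+0.01014 E, +0.001212 N).
Azimuth = atan2(E, N) = atan2(+0.01014, +0.001212) = 83.2° ≈ 083°.

083°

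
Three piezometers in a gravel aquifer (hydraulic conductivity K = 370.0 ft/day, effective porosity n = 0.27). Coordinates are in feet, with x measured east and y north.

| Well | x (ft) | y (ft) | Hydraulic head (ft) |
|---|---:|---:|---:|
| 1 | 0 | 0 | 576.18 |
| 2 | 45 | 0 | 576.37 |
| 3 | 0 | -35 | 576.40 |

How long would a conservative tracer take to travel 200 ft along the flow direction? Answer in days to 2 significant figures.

19 days

∂h/∂x = (576.37 − 576.18) / (45 − 0) = +0.004222
∂h/∂y = (576.40 − 576.18) / (-35 − 0) = -0.006286
|∇h| = √(0.004222² + -0.006286²) = 0.007572
Seepage velocity v = K·i/n = 370.0 × 0.007572 / 0.27 = 10.38 ft/day.
t = 200 / 10.38 = 19.27 days.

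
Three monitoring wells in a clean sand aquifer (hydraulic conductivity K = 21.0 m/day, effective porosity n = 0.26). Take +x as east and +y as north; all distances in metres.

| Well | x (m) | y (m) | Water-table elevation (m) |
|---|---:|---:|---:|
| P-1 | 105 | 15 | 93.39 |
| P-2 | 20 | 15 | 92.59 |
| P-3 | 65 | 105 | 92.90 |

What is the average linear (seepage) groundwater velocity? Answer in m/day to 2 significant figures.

Taking P-1 as reference: P-2−P-1 = (-85, 0, -0.80); P-3−P-1 = (-40, 90, -0.49).
Solve a·Δx + b·Δy = Δh: det = (-85)·90 − (-40)·0 = -7650.
∂h/∂x = [(-0.80)·90 − (-0.49)·0] / -7650 = +0.009412
∂h/∂y = [(-85)·(-0.49) − (-40)·(-0.80)] / -7650 = -0.001261
|∇h| = √(0.009412² + -0.001261²) = 0.009496
Seepage velocity v = K·i/n = 21.0 × 0.009496 / 0.26 = 0.767 m/day.

0.77 m/day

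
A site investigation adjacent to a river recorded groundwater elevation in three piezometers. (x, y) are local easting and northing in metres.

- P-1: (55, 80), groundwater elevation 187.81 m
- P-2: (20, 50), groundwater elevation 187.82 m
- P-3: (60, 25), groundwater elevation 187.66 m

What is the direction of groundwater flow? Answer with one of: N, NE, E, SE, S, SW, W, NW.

Differences from P-1: to P-2 (Δx, Δy, Δh) = (-35, -30, +0.01); to P-3 = (5, -55, -0.15).
Determinant of the coordinate differences = (-35)·(-55) − 5·(-30) = 2075.
∂h/∂x = [(+0.01)·(-55) − (-0.15)·(-30)] / 2075 = -0.002434
∂h/∂y = [(-35)·(-0.15) − 5·(+0.01)] / 2075 = +0.002506
Flow = −∇h = (+0.002434 east, -0.002506 north), which points southeast.

SE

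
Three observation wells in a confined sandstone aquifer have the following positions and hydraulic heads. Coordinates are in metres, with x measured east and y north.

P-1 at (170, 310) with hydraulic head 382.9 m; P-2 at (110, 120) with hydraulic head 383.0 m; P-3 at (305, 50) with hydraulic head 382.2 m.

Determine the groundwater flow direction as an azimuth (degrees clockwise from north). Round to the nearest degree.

Taking P-1 as reference: P-2−P-1 = (-60, -190, +0.1); P-3−P-1 = (135, -260, -0.7).
Solve a·Δx + b·Δy = Δh: det = (-60)·(-260) − 135·(-190) = 41250.
∂h/∂x = [(+0.1)·(-260) − (-0.7)·(-190)] / 41250 = -0.003855
∂h/∂y = [(-60)·(-0.7) − 135·(+0.1)] / 41250 = +0.0006909
Flow direction (−∇h) has components (+0.003855 E, -0.0006909 N).
Azimuth = atan2(E, N) = atan2(+0.003855, -0.0006909) = 100.2° ≈ 100°.

100°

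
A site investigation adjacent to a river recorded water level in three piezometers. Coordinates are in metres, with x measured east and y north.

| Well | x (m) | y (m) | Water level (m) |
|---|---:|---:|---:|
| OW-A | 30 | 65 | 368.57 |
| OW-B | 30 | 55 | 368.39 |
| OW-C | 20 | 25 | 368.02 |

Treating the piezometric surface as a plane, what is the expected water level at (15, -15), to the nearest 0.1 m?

367.4 m

With h = a·x + b·y + c and OW-A as origin, the differences give:
  0·a + (-10)·b = -0.18
  (-10)·a + (-40)·b = -0.55
Eliminate b (×(-40) and ×(-10), subtract): -100·a = 1.700 → a = ∂h/∂x = -0.01700
Back-substitute: b = ∂h/∂y = +0.01800.
h(15, -15) = 368.57 + (-0.01700)·(-15) + (+0.01800)·(-80) = 368.57 +0.255 -1.440 = 367.385 m.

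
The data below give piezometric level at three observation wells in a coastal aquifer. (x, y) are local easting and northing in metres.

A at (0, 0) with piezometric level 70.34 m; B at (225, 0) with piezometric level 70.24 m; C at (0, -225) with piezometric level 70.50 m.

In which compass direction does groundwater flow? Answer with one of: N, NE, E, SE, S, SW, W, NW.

NE

∂h/∂x = (70.24 − 70.34) / (225 − 0) = -0.0004444
∂h/∂y = (70.50 − 70.34) / (-225 − 0) = -0.0007111
Flow = −∇h = (+0.0004444 east, +0.0007111 north), which points northeast.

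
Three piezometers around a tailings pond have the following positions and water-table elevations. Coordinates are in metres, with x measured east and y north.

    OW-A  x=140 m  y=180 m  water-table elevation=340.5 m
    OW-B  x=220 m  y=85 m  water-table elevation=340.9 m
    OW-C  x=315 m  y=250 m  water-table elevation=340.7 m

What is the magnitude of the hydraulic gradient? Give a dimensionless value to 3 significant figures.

0.00322

Three-point gradient (reference OW-A): Δ to OW-B = (80, -95, +0.4), Δ to OW-C = (175, 70, +0.2).
∂h/∂x = +0.002115, ∂h/∂y = -0.002430 (det = 22225).
|∇h| = √(0.002115² + -0.002430²) = 0.003222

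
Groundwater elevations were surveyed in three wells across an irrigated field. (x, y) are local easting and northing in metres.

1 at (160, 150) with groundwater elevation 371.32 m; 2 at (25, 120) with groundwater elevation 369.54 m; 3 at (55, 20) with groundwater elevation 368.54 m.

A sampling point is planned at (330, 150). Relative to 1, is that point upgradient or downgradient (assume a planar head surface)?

With h = a·x + b·y + c and 1 as origin, the differences give:
  (-135)·a + (-30)·b = -1.78
  (-105)·a + (-130)·b = -2.78
Eliminate b (×(-130) and ×(-30), subtract): 14400·a = 148.000 → a = ∂h/∂x = +0.01028
Back-substitute: b = ∂h/∂y = +0.01308.
Head at (330, 150) = 371.32 + (+0.01028)·(170) + (+0.01308)·(0) = 373.07 m.
That is higher than the 371.32 m at 1, so the point is upgradient.

upgradient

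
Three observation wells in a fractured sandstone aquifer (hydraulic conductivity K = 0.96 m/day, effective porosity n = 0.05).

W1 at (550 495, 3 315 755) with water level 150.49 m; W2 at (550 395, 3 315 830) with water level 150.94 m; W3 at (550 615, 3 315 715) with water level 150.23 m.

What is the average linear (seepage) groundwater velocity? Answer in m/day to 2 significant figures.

0.11 m/day

Taking W1 as reference: W2−W1 = (-100, 75, +0.45); W3−W1 = (120, -40, -0.26).
Determinant of the coordinate differences = (-100)·(-40) − 120·75 = -5000.
∂h/∂x = [(+0.45)·(-40) − (-0.26)·75] / -5000 = -0.0003000
∂h/∂y = [(-100)·(-0.26) − 120·(+0.45)] / -5000 = +0.005600
|∇h| = √(-0.0003000² + 0.005600²) = 0.005608
Seepage velocity v = K·i/n = 0.96 × 0.005608 / 0.05 = 0.1077 m/day.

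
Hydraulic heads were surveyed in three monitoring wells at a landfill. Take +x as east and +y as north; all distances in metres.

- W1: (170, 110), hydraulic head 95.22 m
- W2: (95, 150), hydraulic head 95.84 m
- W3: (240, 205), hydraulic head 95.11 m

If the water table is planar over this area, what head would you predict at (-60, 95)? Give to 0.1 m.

Taking W1 as reference: W2−W1 = (-75, 40, +0.62); W3−W1 = (70, 95, -0.11).
Determinant of the coordinate differences = (-75)·95 − 70·40 = -9925.
∂h/∂x = [(+0.62)·95 − (-0.11)·40] / -9925 = -0.006378
∂h/∂y = [(-75)·(-0.11) − 70·(+0.62)] / -9925 = +0.003542
h(-60, 95) = 95.22 + (-0.006378)·(-230) + (+0.003542)·(-15) = 95.22 +1.467 -0.053 = 96.634 m.

96.6 m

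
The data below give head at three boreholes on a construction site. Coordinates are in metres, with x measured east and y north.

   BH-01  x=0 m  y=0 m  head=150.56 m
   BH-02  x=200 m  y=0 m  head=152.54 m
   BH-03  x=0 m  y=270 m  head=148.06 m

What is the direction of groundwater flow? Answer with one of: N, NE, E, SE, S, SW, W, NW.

∂h/∂x = (152.54 − 150.56) / (200 − 0) = +0.009900
∂h/∂y = (148.06 − 150.56) / (270 − 0) = -0.009259
Flow = −∇h = (-0.009900 east, +0.009259 north), which points northwest.

NW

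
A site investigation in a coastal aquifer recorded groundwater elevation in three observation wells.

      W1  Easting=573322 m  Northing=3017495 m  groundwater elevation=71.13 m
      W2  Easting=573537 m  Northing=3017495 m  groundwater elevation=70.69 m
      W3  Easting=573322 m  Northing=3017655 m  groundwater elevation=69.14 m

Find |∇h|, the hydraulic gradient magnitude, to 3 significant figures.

∂h/∂x = (70.69 − 71.13) / (573537 − 573322) = -0.002047
∂h/∂y = (69.14 − 71.13) / (3017655 − 3017495) = -0.01244
|∇h| = √(-0.002047² + -0.01244²) = 0.01261

0.0126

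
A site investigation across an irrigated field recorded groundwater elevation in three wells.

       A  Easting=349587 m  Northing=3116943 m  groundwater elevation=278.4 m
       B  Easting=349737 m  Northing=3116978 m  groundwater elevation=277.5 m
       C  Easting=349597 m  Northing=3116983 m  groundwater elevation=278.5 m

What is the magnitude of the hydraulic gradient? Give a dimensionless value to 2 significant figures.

0.0082

Differences from A: to B (Δx, Δy, Δh) = (150, 35, -0.9); to C = (10, 40, +0.1).
Solve a·Δx + b·Δy = Δh: det = 150·40 − 10·35 = 5650.
∂h/∂x = [(-0.9)·40 − (+0.1)·35] / 5650 = -0.006991
∂h/∂y = [150·(+0.1) − 10·(-0.9)] / 5650 = +0.004248
|∇h| = √(-0.006991² + 0.004248²) = 0.00818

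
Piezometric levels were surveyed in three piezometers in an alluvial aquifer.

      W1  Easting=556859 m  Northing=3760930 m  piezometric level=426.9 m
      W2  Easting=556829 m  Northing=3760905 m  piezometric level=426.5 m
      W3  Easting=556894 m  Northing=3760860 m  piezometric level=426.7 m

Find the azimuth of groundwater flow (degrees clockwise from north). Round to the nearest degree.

With h = a·x + b·y + c and W1 as origin, the differences give:
  (-30)·a + (-25)·b = -0.4
  35·a + (-70)·b = -0.2
Eliminate b (×(-70) and ×(-25), subtract): 2975·a = 23.00 → a = ∂h/∂x = +0.007731
Back-substitute: b = ∂h/∂y = +0.006723.
Flow direction (−∇h) has components (-0.007731 E, -0.006723 N).
Azimuth = atan2(E, N) = atan2(-0.007731, -0.006723) = 229.0° ≈ 229°.

229°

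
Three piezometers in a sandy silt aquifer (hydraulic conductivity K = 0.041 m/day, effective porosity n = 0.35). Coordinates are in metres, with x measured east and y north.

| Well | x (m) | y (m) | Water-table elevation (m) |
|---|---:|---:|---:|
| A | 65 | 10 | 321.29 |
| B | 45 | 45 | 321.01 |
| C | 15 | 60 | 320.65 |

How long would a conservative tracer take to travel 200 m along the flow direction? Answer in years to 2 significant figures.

Differences from A: to B (Δx, Δy, Δh) = (-20, 35, -0.28); to C = (-50, 50, -0.64).
Solve a·Δx + b·Δy = Δh: det = (-20)·50 − (-50)·35 = 750.
∂h/∂x = [(-0.28)·50 − (-0.64)·35] / 750 = +0.01120
∂h/∂y = [(-20)·(-0.64) − (-50)·(-0.28)] / 750 = -0.001600
|∇h| = √(0.01120² + -0.001600²) = 0.01131
Seepage velocity v = K·i/n = 0.041 × 0.01131 / 0.35 = 0.001325 m/day.
t = 200 / 0.001325 = 1.509e+05 days = 413 years.

410 years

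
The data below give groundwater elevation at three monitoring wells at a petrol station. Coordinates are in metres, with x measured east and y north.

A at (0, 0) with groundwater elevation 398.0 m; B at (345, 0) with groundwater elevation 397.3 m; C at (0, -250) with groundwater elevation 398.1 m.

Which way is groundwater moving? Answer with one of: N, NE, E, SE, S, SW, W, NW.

E

∂h/∂x = (397.3 − 398.0) / (345 − 0) = -0.002029
∂h/∂y = (398.1 − 398.0) / (-250 − 0) = -0.0004000
Flow = −∇h = (+0.002029 east, +0.0004000 north), which points east.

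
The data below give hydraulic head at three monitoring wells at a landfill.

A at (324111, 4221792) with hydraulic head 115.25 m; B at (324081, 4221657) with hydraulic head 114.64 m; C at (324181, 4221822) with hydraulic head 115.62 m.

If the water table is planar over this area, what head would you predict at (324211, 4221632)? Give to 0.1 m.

115.0 m

Differences from A: to B (Δx, Δy, Δh) = (-30, -135, -0.61); to C = (70, 30, +0.37).
Determinant of the coordinate differences = (-30)·30 − 70·(-135) = 8550.
∂h/∂x = [(-0.61)·30 − (+0.37)·(-135)] / 8550 = +0.003702
∂h/∂y = [(-30)·(+0.37) − 70·(-0.61)] / 8550 = +0.003696
h(324211, 4221632) = 115.25 + (+0.003702)·(100) + (+0.003696)·(-160) = 115.25 +0.370 -0.591 = 115.029 m.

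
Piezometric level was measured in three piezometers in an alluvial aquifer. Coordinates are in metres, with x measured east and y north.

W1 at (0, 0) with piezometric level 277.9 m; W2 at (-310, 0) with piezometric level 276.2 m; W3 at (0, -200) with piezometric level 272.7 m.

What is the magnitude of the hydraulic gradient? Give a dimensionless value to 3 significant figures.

0.0266

∂h/∂x = (276.2 − 277.9) / (-310 − 0) = +0.005484
∂h/∂y = (272.7 − 277.9) / (-200 − 0) = +0.02600
|∇h| = √(0.005484² + 0.02600²) = 0.02657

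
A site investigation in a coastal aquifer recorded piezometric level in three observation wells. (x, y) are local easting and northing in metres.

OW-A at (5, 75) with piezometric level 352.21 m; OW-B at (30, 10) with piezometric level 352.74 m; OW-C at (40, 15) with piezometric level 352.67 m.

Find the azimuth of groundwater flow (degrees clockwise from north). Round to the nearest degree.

015°

Differences from OW-A: to OW-B (Δx, Δy, Δh) = (25, -65, +0.53); to OW-C = (35, -60, +0.46).
Determinant of the coordinate differences = 25·(-60) − 35·(-65) = 775.
∂h/∂x = [(+0.53)·(-60) − (+0.46)·(-65)] / 775 = -0.002452
∂h/∂y = [25·(+0.46) − 35·(+0.53)] / 775 = -0.009097
Flow direction (−∇h) has components (+0.002452 E, +0.009097 N).
Azimuth = atan2(E, N) = atan2(+0.002452, +0.009097) = 15.1° ≈ 015°.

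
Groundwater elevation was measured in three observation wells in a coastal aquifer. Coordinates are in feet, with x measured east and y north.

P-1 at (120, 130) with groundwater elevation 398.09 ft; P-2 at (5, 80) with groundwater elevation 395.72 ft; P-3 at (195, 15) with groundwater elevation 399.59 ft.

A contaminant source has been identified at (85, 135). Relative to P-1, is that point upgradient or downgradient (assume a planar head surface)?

downgradient

Differences from P-1: to P-2 (Δx, Δy, Δh) = (-115, -50, -2.37); to P-3 = (75, -115, +1.50).
Solve a·Δx + b·Δy = Δh: det = (-115)·(-115) − 75·(-50) = 16975.
∂h/∂x = [(-2.37)·(-115) − (+1.50)·(-50)] / 16975 = +0.02047
∂h/∂y = [(-115)·(+1.50) − 75·(-2.37)] / 16975 = +0.0003093
Head at (85, 135) = 398.09 + (+0.02047)·(-35) + (+0.0003093)·(5) = 397.37 ft.
That is lower than the 398.09 ft at P-1, so the point is downgradient.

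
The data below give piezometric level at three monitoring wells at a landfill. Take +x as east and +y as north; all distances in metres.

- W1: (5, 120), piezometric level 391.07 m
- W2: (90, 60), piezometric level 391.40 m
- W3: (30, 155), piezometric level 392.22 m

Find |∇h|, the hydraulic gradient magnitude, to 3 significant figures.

Taking W1 as reference: W2−W1 = (85, -60, +0.33); W3−W1 = (25, 35, +1.15).
Determinant of the coordinate differences = 85·35 − 25·(-60) = 4475.
∂h/∂x = [(+0.33)·35 − (+1.15)·(-60)] / 4475 = +0.01800
∂h/∂y = [85·(+1.15) − 25·(+0.33)] / 4475 = +0.02000
|∇h| = √(0.01800² + 0.02000²) = 0.02691

0.0269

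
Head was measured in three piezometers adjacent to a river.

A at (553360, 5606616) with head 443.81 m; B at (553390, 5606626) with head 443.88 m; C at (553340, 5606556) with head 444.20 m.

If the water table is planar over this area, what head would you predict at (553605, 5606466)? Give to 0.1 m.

446.3 m

Three-point gradient (reference A): Δ to B = (30, 10, +0.07), Δ to C = (-20, -60, +0.39).
∂h/∂x = +0.005062, ∂h/∂y = -0.008187 (det = -1600).
h(553605, 5606466) = 443.81 + (+0.005062)·(245) + (-0.008187)·(-150) = 443.81 +1.240 +1.228 = 446.278 m.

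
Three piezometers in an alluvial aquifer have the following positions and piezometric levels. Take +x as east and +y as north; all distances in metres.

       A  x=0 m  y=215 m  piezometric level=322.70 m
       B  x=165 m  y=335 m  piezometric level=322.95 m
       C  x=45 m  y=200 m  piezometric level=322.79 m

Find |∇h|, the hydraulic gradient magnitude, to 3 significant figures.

0.00190

Three-point gradient (reference A): Δ to B = (165, 120, +0.25), Δ to C = (45, -15, +0.09).
∂h/∂x = +0.001848, ∂h/∂y = -0.0004571 (det = -7875).
|∇h| = √(0.001848² + -0.0004571²) = 0.001904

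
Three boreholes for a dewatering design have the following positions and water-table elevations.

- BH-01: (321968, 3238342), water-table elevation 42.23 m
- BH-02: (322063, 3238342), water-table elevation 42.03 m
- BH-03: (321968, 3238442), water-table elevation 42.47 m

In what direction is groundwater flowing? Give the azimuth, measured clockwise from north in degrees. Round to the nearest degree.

139°

∂h/∂x = (42.03 − 42.23) / (322063 − 321968) = -0.002105
∂h/∂y = (42.47 − 42.23) / (3238442 − 3238342) = +0.002400
Flow direction (−∇h) has components (+0.002105 E, -0.002400 N).
Azimuth = atan2(E, N) = atan2(+0.002105, -0.002400) = 138.7° ≈ 139°.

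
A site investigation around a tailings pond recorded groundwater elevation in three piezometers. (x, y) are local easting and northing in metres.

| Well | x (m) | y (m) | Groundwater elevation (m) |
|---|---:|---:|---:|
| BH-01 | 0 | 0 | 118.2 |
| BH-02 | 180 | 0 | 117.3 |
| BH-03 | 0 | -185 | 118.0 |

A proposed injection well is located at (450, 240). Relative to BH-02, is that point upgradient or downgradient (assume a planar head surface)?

∂h/∂x = (117.3 − 118.2) / (180 − 0) = -0.005000
∂h/∂y = (118.0 − 118.2) / (-185 − 0) = +0.001081
Head at (450, 240) = 118.2 + (-0.005000)·(450) + (+0.001081)·(240) = 116.21 m.
That is lower than the 117.3 m at BH-02, so the point is downgradient.

downgradient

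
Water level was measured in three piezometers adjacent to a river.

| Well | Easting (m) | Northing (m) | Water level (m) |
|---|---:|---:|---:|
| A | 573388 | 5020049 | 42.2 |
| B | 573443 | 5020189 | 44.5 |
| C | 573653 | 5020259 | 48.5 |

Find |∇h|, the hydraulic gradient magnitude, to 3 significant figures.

0.0187

Differences from A: to B (Δx, Δy, Δh) = (55, 140, +2.3); to C = (265, 210, +6.3).
Determinant of the coordinate differences = 55·210 − 265·140 = -25550.
∂h/∂x = [(+2.3)·210 − (+6.3)·140] / -25550 = +0.01562
∂h/∂y = [55·(+6.3) − 265·(+2.3)] / -25550 = +0.01029
|∇h| = √(0.01562² + 0.01029²) = 0.0187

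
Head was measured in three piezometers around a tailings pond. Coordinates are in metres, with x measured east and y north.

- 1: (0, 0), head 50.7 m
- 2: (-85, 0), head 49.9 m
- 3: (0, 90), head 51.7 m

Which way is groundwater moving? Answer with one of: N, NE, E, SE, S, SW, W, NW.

∂h/∂x = (49.9 − 50.7) / (-85 − 0) = +0.009412
∂h/∂y = (51.7 − 50.7) / (90 − 0) = +0.01111
Flow = −∇h = (-0.009412 east, -0.01111 north), which points southwest.

SW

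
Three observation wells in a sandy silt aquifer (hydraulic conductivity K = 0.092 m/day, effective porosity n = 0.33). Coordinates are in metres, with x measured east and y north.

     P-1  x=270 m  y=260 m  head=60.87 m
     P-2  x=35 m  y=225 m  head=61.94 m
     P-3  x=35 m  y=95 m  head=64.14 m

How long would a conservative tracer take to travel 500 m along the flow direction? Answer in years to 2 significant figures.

290 years

Differences from P-1: to P-2 (Δx, Δy, Δh) = (-235, -35, +1.07); to P-3 = (-235, -165, +3.27).
Solve a·Δx + b·Δy = Δh: det = (-235)·(-165) − (-235)·(-35) = 30550.
∂h/∂x = [(+1.07)·(-165) − (+3.27)·(-35)] / 30550 = -0.002033
∂h/∂y = [(-235)·(+3.27) − (-235)·(+1.07)] / 30550 = -0.01692
|∇h| = √(-0.002033² + -0.01692²) = 0.01704
Seepage velocity v = K·i/n = 0.092 × 0.01704 / 0.33 = 0.004751 m/day.
t = 500 / 0.004751 = 1.052e+05 days = 288 years.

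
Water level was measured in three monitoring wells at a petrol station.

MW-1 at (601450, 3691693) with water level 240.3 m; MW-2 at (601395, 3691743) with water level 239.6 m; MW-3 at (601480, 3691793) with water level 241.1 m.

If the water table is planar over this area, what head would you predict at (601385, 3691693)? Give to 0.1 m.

Three-point gradient (reference MW-1): Δ to MW-2 = (-55, 50, -0.7), Δ to MW-3 = (30, 100, +0.8).
∂h/∂x = +0.01571, ∂h/∂y = +0.003286 (det = -7000).
h(601385, 3691693) = 240.3 + (+0.01571)·(-65) + (+0.003286)·(0) = 240.3 -1.021 +0.000 = 239.279 m.

239.3 m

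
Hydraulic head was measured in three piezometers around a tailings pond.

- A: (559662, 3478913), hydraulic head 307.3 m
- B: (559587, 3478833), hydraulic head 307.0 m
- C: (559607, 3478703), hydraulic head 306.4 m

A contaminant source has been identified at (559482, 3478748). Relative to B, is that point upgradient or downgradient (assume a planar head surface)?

Taking A as reference: B−A = (-75, -80, -0.3); C−A = (-55, -210, -0.9).
Solve a·Δx + b·Δy = Δh: det = (-75)·(-210) − (-55)·(-80) = 11350.
∂h/∂x = [(-0.3)·(-210) − (-0.9)·(-80)] / 11350 = -0.0007930
∂h/∂y = [(-75)·(-0.9) − (-55)·(-0.3)] / 11350 = +0.004493
Head at (559482, 3478748) = 307.3 + (-0.0007930)·(-180) + (+0.004493)·(-165) = 306.70 m.
That is lower than the 307.0 m at B, so the point is downgradient.

downgradient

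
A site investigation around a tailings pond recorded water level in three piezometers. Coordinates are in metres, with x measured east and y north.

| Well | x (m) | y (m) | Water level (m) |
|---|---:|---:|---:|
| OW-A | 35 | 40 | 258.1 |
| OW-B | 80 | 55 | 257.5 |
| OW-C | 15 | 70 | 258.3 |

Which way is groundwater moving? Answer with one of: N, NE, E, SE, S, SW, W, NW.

E

Differences from OW-A: to OW-B (Δx, Δy, Δh) = (45, 15, -0.6); to OW-C = (-20, 30, +0.2).
Solve a·Δx + b·Δy = Δh: det = 45·30 − (-20)·15 = 1650.
∂h/∂x = [(-0.6)·30 − (+0.2)·15] / 1650 = -0.01273
∂h/∂y = [45·(+0.2) − (-20)·(-0.6)] / 1650 = -0.001818
Flow = −∇h = (+0.01273 east, +0.001818 north), which points east.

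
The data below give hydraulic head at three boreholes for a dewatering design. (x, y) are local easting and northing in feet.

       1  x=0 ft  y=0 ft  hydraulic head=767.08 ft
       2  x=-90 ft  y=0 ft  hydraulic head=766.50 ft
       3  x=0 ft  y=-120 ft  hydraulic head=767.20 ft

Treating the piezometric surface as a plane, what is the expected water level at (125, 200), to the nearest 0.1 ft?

767.7 ft

∂h/∂x = (766.50 − 767.08) / (-90 − 0) = +0.006444
∂h/∂y = (767.20 − 767.08) / (-120 − 0) = -0.001000
h(125, 200) = 767.08 + (+0.006444)·(125) + (-0.001000)·(200) = 767.08 +0.806 -0.200 = 767.686 ft.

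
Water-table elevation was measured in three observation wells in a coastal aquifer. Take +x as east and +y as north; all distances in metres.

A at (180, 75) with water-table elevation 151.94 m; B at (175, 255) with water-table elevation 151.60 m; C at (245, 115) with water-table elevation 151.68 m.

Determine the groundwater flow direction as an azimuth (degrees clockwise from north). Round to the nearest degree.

With h = a·x + b·y + c and A as origin, the differences give:
  (-5)·a + 180·b = -0.34
  65·a + 40·b = -0.26
Eliminate b (×40 and ×180, subtract): -11900·a = 33.200 → a = ∂h/∂x = -0.002790
Back-substitute: b = ∂h/∂y = -0.001966.
Flow direction (−∇h) has components (+0.002790 E, +0.001966 N).
Azimuth = atan2(E, N) = atan2(+0.002790, +0.001966) = 54.8° ≈ 055°.

055°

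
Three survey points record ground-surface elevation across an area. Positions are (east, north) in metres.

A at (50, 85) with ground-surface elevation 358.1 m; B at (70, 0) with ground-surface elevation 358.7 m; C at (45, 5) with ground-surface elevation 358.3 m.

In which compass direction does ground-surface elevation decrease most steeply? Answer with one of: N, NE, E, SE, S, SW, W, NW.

Differences from A: to B (Δx, Δy, Δh) = (20, -85, +0.6); to C = (-5, -80, +0.2).
Solve a·Δx + b·Δy = Δz: det = 20·(-80) − (-5)·(-85) = -2025.
∂z/∂x = [(+0.6)·(-80) − (+0.2)·(-85)] / -2025 = +0.01531
∂z/∂y = [20·(+0.2) − (-5)·(+0.6)] / -2025 = -0.003457
Steepest decrease is along −∇f = (-0.01531 E, +0.003457 N) → west.

W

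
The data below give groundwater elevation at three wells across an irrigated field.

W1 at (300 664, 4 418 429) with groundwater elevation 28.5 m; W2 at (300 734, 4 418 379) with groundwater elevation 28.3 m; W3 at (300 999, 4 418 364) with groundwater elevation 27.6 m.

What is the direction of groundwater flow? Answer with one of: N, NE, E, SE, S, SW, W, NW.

E

Differences from W1: to W2 (Δx, Δy, Δh) = (70, -50, -0.2); to W3 = (335, -65, -0.9).
Determinant of the coordinate differences = 70·(-65) − 335·(-50) = 12200.
∂h/∂x = [(-0.2)·(-65) − (-0.9)·(-50)] / 12200 = -0.002623
∂h/∂y = [70·(-0.9) − 335·(-0.2)] / 12200 = +0.0003279
Flow = −∇h = (+0.002623 east, -0.0003279 north), which points east.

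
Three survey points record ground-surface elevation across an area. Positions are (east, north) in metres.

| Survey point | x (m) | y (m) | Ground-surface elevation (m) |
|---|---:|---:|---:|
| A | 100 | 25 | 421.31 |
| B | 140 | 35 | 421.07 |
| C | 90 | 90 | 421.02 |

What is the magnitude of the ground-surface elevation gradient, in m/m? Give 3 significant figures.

0.00700 m/m

With z = a·x + b·y + c and A as origin, the differences give:
  40·a + 10·b = -0.24
  (-10)·a + 65·b = -0.29
Eliminate b (×65 and ×10, subtract): 2700·a = -12.700 → a = ∂z/∂x = -0.004704
Back-substitute: b = ∂z/∂y = -0.005185.
|∇f| = √(-0.004704² + -0.005185²) = 0.007001 m/m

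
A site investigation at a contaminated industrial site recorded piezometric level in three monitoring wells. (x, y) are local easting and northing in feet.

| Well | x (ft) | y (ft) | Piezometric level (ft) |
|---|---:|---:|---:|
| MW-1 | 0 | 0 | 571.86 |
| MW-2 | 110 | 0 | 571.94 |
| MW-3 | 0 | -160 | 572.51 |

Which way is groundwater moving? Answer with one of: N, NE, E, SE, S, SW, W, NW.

∂h/∂x = (571.94 − 571.86) / (110 − 0) = +0.0007273
∂h/∂y = (572.51 − 571.86) / (-160 − 0) = -0.004062
Flow = −∇h = (-0.0007273 east, +0.004062 north), which points north.

N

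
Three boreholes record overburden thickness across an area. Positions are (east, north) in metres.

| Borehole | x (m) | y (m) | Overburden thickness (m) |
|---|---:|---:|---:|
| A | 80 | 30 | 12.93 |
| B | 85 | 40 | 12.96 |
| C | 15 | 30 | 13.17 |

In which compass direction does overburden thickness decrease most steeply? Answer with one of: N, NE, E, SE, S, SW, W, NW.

Taking A as reference: B−A = (5, 10, +0.03); C−A = (-65, 0, +0.24).
Solve a·Δx + b·Δy = Δd: det = 5·0 − (-65)·10 = 650.
∂d/∂x = [(+0.03)·0 − (+0.24)·10] / 650 = -0.003692
∂d/∂y = [5·(+0.24) − (-65)·(+0.03)] / 650 = +0.004846
Steepest decrease is along −∇f = (+0.003692 E, -0.004846 N) → southeast.

SE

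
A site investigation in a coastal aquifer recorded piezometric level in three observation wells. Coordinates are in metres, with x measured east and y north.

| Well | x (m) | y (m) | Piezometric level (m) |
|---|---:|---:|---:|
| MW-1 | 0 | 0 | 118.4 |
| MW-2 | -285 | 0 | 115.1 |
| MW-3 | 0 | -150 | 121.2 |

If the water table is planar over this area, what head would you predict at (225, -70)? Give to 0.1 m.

∂h/∂x = (115.1 − 118.4) / (-285 − 0) = +0.01158
∂h/∂y = (121.2 − 118.4) / (-150 − 0) = -0.01867
h(225, -70) = 118.4 + (+0.01158)·(225) + (-0.01867)·(-70) = 118.4 +2.605 +1.307 = 122.312 m.

122.3 m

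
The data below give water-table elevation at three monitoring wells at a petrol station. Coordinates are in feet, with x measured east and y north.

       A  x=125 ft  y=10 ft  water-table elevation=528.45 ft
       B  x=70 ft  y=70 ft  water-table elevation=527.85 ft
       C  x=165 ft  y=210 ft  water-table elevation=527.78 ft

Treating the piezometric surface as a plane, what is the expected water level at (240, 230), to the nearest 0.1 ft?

528.1 ft

Three-point gradient (reference A): Δ to B = (-55, 60, -0.60), Δ to C = (40, 200, -0.67).
∂h/∂x = +0.005955, ∂h/∂y = -0.004541 (det = -13400).
h(240, 230) = 528.45 + (+0.005955)·(115) + (-0.004541)·(220) = 528.45 +0.685 -0.999 = 528.136 ft.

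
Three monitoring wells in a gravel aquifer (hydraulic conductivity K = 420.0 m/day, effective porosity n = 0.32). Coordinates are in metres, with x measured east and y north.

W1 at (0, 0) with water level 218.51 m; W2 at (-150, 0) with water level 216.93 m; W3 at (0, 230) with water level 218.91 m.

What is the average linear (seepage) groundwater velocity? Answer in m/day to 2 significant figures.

∂h/∂x = (216.93 − 218.51) / (-150 − 0) = +0.01053
∂h/∂y = (218.91 − 218.51) / (230 − 0) = +0.001739
|∇h| = √(0.01053² + 0.001739²) = 0.01067
Seepage velocity v = K·i/n = 420.0 × 0.01067 / 0.32 = 14 m/day.

14 m/day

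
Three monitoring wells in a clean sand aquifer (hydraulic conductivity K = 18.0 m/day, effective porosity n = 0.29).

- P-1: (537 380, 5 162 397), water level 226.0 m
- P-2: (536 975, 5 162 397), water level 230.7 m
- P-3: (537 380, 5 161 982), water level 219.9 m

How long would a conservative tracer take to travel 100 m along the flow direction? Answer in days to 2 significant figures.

∂h/∂x = (230.7 − 226.0) / (536975 − 537380) = -0.01160
∂h/∂y = (219.9 − 226.0) / (5161982 − 5162397) = +0.01470
|∇h| = √(-0.01160² + 0.01470²) = 0.01873
Seepage velocity v = K·i/n = 18.0 × 0.01873 / 0.29 = 1.163 m/day.
t = 100 / 1.163 = 85.98 days.

86 days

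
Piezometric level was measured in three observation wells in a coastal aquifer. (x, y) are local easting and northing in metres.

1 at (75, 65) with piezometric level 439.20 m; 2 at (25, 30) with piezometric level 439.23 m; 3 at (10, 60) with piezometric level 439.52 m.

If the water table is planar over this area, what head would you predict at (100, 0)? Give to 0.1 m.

With h = a·x + b·y + c and 1 as origin, the differences give:
  (-50)·a + (-35)·b = +0.03
  (-65)·a + (-5)·b = +0.32
Eliminate b (×(-5) and ×(-35), subtract): -2025·a = 11.050 → a = ∂h/∂x = -0.005457
Back-substitute: b = ∂h/∂y = +0.006938.
h(100, 0) = 439.20 + (-0.005457)·(25) + (+0.006938)·(-65) = 439.20 -0.136 -0.451 = 438.613 m.

438.6 m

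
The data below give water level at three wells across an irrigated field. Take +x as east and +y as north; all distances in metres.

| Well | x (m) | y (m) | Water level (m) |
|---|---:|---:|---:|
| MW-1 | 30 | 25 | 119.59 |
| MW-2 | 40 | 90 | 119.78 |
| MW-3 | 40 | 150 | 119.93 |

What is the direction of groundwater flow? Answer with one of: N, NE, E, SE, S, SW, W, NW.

With h = a·x + b·y + c and MW-1 as origin, the differences give:
  10·a + 65·b = +0.19
  10·a + 125·b = +0.34
Eliminate b (×125 and ×65, subtract): 600·a = 1.650 → a = ∂h/∂x = +0.002750
Back-substitute: b = ∂h/∂y = +0.002500.
Flow = −∇h = (-0.002750 east, -0.002500 north), which points southwest.

SW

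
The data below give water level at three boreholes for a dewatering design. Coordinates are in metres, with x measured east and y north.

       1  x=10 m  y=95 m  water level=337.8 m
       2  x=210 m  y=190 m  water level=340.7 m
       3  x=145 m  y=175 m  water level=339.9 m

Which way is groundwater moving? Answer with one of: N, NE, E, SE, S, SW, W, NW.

SW

Differences from 1: to 2 (Δx, Δy, Δh) = (200, 95, +2.9); to 3 = (135, 80, +2.1).
Determinant of the coordinate differences = 200·80 − 135·95 = 3175.
∂h/∂x = [(+2.9)·80 − (+2.1)·95] / 3175 = +0.01024
∂h/∂y = [200·(+2.1) − 135·(+2.9)] / 3175 = +0.008976
Flow = −∇h = (-0.01024 east, -0.008976 north), which points southwest.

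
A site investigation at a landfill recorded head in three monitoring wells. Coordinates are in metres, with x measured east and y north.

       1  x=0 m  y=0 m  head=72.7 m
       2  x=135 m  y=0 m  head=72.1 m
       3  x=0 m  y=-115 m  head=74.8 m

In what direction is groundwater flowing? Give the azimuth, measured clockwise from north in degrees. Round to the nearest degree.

∂h/∂x = (72.1 − 72.7) / (135 − 0) = -0.004444
∂h/∂y = (74.8 − 72.7) / (-115 − 0) = -0.01826
Flow direction (−∇h) has components (+0.004444 E, +0.01826 N).
Azimuth = atan2(E, N) = atan2(+0.004444, +0.01826) = 13.7° ≈ 014°.

014°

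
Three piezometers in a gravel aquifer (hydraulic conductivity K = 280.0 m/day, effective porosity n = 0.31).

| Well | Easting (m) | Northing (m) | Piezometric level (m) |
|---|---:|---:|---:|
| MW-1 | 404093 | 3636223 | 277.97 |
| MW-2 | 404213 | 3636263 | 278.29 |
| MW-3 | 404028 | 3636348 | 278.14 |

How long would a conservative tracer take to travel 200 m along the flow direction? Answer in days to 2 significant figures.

74 days

Differences from MW-1: to MW-2 (Δx, Δy, Δh) = (120, 40, +0.32); to MW-3 = (-65, 125, +0.17).
Solve a·Δx + b·Δy = Δh: det = 120·125 − (-65)·40 = 17600.
∂h/∂x = [(+0.32)·125 − (+0.17)·40] / 17600 = +0.001886
∂h/∂y = [120·(+0.17) − (-65)·(+0.32)] / 17600 = +0.002341
|∇h| = √(0.001886² + 0.002341²) = 0.003006
Seepage velocity v = K·i/n = 280.0 × 0.003006 / 0.31 = 2.715 m/day.
t = 200 / 2.715 = 73.66 days.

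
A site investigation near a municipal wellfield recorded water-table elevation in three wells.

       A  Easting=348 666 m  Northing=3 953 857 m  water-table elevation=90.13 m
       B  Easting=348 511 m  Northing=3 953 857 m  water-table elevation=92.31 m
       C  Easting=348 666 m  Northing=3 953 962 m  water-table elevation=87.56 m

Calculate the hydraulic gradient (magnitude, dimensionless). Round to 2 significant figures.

0.028

∂h/∂x = (92.31 − 90.13) / (348511 − 348666) = -0.01406
∂h/∂y = (87.56 − 90.13) / (3953962 − 3953857) = -0.02448
|∇h| = √(-0.01406² + -0.02448²) = 0.02823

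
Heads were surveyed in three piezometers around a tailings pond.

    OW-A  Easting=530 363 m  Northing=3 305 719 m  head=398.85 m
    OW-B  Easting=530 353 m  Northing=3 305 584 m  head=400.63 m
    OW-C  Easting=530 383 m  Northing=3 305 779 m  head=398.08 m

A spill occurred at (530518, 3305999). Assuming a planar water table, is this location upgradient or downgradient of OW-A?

Taking OW-A as reference: OW-B−OW-A = (-10, -135, +1.78); OW-C−OW-A = (20, 60, -0.77).
Solve a·Δx + b·Δy = Δh: det = (-10)·60 − 20·(-135) = 2100.
∂h/∂x = [(+1.78)·60 − (-0.77)·(-135)] / 2100 = +0.001357
∂h/∂y = [(-10)·(-0.77) − 20·(+1.78)] / 2100 = -0.01329
Head at (530518, 3305999) = 398.85 + (+0.001357)·(155) + (-0.01329)·(280) = 395.34 m.
That is lower than the 398.85 m at OW-A, so the point is downgradient.

downgradient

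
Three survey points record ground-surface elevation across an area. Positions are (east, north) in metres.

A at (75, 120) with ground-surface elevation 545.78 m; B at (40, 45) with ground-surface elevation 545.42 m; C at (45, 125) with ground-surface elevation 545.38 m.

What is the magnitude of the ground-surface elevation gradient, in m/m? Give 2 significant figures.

Differences from A: to B (Δx, Δy, Δh) = (-35, -75, -0.36); to C = (-30, 5, -0.40).
Solve a·Δx + b·Δy = Δz: det = (-35)·5 − (-30)·(-75) = -2425.
∂z/∂x = [(-0.36)·5 − (-0.40)·(-75)] / -2425 = +0.01311
∂z/∂y = [(-35)·(-0.40) − (-30)·(-0.36)] / -2425 = -0.001320
|∇f| = √(0.01311² + -0.001320²) = 0.01318 m/m

0.013 m/m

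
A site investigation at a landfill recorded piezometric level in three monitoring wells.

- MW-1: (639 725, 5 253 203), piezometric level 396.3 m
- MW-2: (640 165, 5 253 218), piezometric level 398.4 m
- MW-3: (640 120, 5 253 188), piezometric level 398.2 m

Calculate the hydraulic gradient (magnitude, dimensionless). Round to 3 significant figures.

0.00482

Differences from MW-1: to MW-2 (Δx, Δy, Δh) = (440, 15, +2.1); to MW-3 = (395, -15, +1.9).
Solve a·Δx + b·Δy = Δh: det = 440·(-15) − 395·15 = -12525.
∂h/∂x = [(+2.1)·(-15) − (+1.9)·15] / -12525 = +0.004790
∂h/∂y = [440·(+1.9) − 395·(+2.1)] / -12525 = -0.0005190
|∇h| = √(0.004790² + -0.0005190²) = 0.004818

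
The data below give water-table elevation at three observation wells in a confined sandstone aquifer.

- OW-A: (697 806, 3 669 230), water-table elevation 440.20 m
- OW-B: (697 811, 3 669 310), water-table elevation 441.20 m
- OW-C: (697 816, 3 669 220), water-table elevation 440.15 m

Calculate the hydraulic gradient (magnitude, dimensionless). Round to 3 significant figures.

With h = a·x + b·y + c and OW-A as origin, the differences give:
  5·a + 80·b = +1.00
  10·a + (-10)·b = -0.05
Eliminate b (×(-10) and ×80, subtract): -850·a = -6.000 → a = ∂h/∂x = +0.007059
Back-substitute: b = ∂h/∂y = +0.01206.
|∇h| = √(0.007059² + 0.01206²) = 0.01397

0.0140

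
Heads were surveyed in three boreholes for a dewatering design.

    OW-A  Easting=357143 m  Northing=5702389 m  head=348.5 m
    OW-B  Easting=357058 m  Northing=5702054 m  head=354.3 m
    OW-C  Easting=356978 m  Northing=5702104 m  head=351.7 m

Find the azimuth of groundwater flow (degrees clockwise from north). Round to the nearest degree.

With h = a·x + b·y + c and OW-A as origin, the differences give:
  (-85)·a + (-335)·b = +5.8
  (-165)·a + (-285)·b = +3.2
Eliminate b (×(-285) and ×(-335), subtract): -31050·a = -581.00 → a = ∂h/∂x = +0.01871
Back-substitute: b = ∂h/∂y = -0.02206.
Flow direction (−∇h) has components (-0.01871 E, +0.02206 N).
Azimuth = atan2(E, N) = atan2(-0.01871, +0.02206) = 319.7° ≈ 320°.

320°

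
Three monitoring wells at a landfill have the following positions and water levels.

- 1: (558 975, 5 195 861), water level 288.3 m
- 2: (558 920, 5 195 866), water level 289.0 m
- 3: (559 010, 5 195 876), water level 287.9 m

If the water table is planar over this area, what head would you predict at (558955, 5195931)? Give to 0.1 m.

288.7 m

With h = a·x + b·y + c and 1 as origin, the differences give:
  (-55)·a + 5·b = +0.7
  35·a + 15·b = -0.4
Eliminate b (×15 and ×5, subtract): -1000·a = 12.50 → a = ∂h/∂x = -0.01250
Back-substitute: b = ∂h/∂y = +0.002500.
h(558955, 5195931) = 288.3 + (-0.01250)·(-20) + (+0.002500)·(70) = 288.3 +0.250 +0.175 = 288.725 m.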